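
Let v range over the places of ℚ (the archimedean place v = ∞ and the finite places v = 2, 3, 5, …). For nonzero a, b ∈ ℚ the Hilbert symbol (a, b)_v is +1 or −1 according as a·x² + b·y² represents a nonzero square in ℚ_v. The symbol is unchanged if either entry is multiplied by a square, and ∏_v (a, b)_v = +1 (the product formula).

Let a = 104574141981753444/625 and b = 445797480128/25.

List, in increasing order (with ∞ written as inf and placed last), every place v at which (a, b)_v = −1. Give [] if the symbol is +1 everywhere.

[3, 7]

(a, b) ≡ (43444401, 30107) mod (ℚ^×)²; places V = {2, 3, 5, 7, 11, 13, 17, 23, 37, ∞}.
(a,b)_13: α=3, u≡5; β=2, v≡9 (mod 13); (5|13)=-1, (9|13)=+1; sign (−1)^0·-1^2·+1^3 = +1.
(a,b)_2: α=2, β=6; u≡1, v≡3 (mod 8); ε(u)ε(v)=0·1, αω(v)=2·1, βω(u)=6·0; sum ≡ 0  ⇒  +1.
(a,b)_7: α=1, u≡5; β=1, v≡3 (mod 7); (5|7)=-1, (3|7)=-1; sign (−1)^1·-1^1·-1^1 = -1.
(a,b)_37: α=3, u≡13; β=2, v≡11 (mod 37); (13|37)=-1, (11|37)=+1; sign (−1)^0·-1^2·+1^3 = +1.
(a,b)_11: α=1, u≡8; β=1, v≡1 (mod 11); (8|11)=-1, (1|11)=+1; sign (−1)^1·-1^1·+1^1 = +1.
(a,b)_3: α=3, u≡2; β=0, v≡2 (mod 3); (2|3)=-1, (2|3)=-1; sign (−1)^0·-1^0·-1^3 = -1.
(a,b)_23: α=1, u≡4; β=1, v≡20 (mod 23); (4|23)=+1, (20|23)=-1; sign (−1)^1·+1^1·-1^1 = +1.
(a,b)_∞: sgn(43444401)=+, sgn(30107)=+, so +1.
(a,b)_17: α=3, u≡7; β=1, v≡5 (mod 17); (7|17)=-1, (5|17)=-1; sign (−1)^0·-1^1·-1^3 = +1.
(a,b)_5: α=-4, u≡4; β=-2, v≡3 (mod 5); (4|5)=+1, (3|5)=-1; sign (−1)^0·+1^-2·-1^-4 = +1.
|Ram(43444401, 30107)| = 2, even; anisotropic at {3, 7}.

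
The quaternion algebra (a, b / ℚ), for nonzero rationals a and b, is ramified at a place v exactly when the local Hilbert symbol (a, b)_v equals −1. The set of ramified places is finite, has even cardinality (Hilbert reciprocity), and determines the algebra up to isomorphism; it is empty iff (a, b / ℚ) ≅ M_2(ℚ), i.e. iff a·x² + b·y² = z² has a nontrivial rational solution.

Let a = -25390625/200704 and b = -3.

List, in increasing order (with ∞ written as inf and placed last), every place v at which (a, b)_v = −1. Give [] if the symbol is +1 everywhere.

Mod squares: a ≡ -65, b ≡ -3. Check v ∈ {∞, 2, 3, 5, 7, 13}.
v=2: v_2(a)=-12, v_2(b)=0; units ≡ 7, 5 (mod 8); ε·ε+αω+βω = 1·0+-12·1+0·0 ≡ 0  ⇒  (a,b)_2 = +1.
v=13: a=13^1·(≡6), b=13^0·(≡10) mod 13; (6|13)=-1, (10|13)=+1; (−1)^{1·0·6}·(-1)^0·(+1)^1 = +1.
v=∞: -65 < 0 and -3 < 0  ⇒  (a,b)_∞ = -1.
v=7: a=7^-2·(≡6), b=7^0·(≡4) mod 7; (6|7)=-1, (4|7)=+1; (−1)^{-2·0·3}·(-1)^0·(+1)^-2 = +1.
v=5: a=5^9·(≡3), b=5^0·(≡2) mod 5; (3|5)=-1, (2|5)=-1; (−1)^{9·0·2}·(-1)^0·(-1)^9 = -1.
v=3: a=3^0·(≡1), b=3^1·(≡2) mod 3; (1|3)=+1, (2|3)=-1; (−1)^{0·1·1}·(+1)^1·(-1)^0 = +1.
|Ram(-65, -3)| = 2, even; anisotropic at {5, ∞}.

[5, inf]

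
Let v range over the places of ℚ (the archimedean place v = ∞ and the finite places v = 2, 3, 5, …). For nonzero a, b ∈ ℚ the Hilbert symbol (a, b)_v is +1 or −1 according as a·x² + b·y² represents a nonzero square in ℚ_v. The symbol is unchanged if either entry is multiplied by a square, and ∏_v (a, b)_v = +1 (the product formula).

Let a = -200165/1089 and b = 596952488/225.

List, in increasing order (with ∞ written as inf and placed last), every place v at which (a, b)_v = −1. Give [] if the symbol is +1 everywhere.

[2, 5, 11, 19]

Mod squares: a ≡ -4085, b ≡ 413402. Check v ∈ {∞, 2, 3, 5, 7, 11, 19, 23, 43}.
v=5: a=5^1·(≡3), b=5^-2·(≡2) mod 5; (3|5)=-1, (2|5)=-1; (−1)^{1·-2·2}·(-1)^-2·(-1)^1 = -1.
v=2: v_2(a)=0, v_2(b)=3; units ≡ 3, 5 (mod 8); ε·ε+αω+βω = 1·0+0·1+3·1 ≡ 1  ⇒  (a,b)_2 = -1.
v=11: a=11^-2·(≡10), b=11^1·(≡8) mod 11; (10|11)=-1, (8|11)=-1; (−1)^{-2·1·5}·(-1)^1·(-1)^-2 = -1.
v=23: a=23^0·(≡12), b=23^1·(≡11) mod 23; (12|23)=+1, (11|23)=-1; (−1)^{0·1·11}·(+1)^1·(-1)^0 = +1.
v=43: a=43^1·(≡33), b=43^1·(≡41) mod 43; (33|43)=-1, (41|43)=+1; (−1)^{1·1·21}·(-1)^1·(+1)^1 = +1.
v=7: a=7^2·(≡6), b=7^0·(≡6) mod 7; (6|7)=-1, (6|7)=-1; (−1)^{2·0·3}·(-1)^0·(-1)^2 = +1.
v=3: a=3^-2·(≡1), b=3^-2·(≡2) mod 3; (1|3)=+1, (2|3)=-1; (−1)^{-2·-2·1}·(+1)^-2·(-1)^-2 = +1.
v=∞: -4085 < 0 and 413402 > 0  ⇒  (a,b)_∞ = +1.
v=19: a=19^1·(≡8), b=19^3·(≡15) mod 19; (8|19)=-1, (15|19)=-1; (−1)^{1·3·9}·(-1)^3·(-1)^1 = -1.
Ram(-4085, 413402) = {2, 5, 11, 19}; no ℚ_2-point on the conic.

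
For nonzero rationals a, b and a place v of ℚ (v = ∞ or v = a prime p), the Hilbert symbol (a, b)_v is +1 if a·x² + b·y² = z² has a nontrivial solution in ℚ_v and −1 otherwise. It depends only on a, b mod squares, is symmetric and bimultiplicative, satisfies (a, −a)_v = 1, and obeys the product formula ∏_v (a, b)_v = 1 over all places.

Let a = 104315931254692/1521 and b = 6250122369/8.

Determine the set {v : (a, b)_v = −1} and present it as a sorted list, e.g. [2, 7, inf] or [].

Mod squares: a ≡ 40850473, b ≡ 4805938. Check v ∈ {∞, 2, 3, 13, 17, 29, 41, 43, 47}.
v=17: a=17^3·(≡16), b=17^2·(≡15) mod 17; (16|17)=+1, (15|17)=+1; (−1)^{3·2·8}·(+1)^2·(+1)^3 = +1.
v=∞: 40850473 > 0 and 4805938 > 0  ⇒  (a,b)_∞ = +1.
v=41: a=41^1·(≡3), b=41^1·(≡4) mod 41; (3|41)=-1, (4|41)=+1; (−1)^{1·1·20}·(-1)^1·(+1)^1 = -1.
v=2: v_2(a)=2, v_2(b)=-3; units ≡ 1, 1 (mod 8); ε·ε+αω+βω = 0·0+2·0+-3·0 ≡ 0  ⇒  (a,b)_2 = +1.
v=3: a=3^-2·(≡1), b=3^2·(≡1) mod 3; (1|3)=+1, (1|3)=+1; (−1)^{-2·2·1}·(+1)^2·(+1)^-2 = +1.
v=29: a=29^1·(≡25), b=29^1·(≡20) mod 29; (25|29)=+1, (20|29)=+1; (−1)^{1·1·14}·(+1)^1·(+1)^1 = +1.
v=13: a=13^-2·(≡3), b=13^0·(≡11) mod 13; (3|13)=+1, (11|13)=-1; (−1)^{-2·0·6}·(+1)^0·(-1)^-2 = +1.
v=43: a=43^1·(≡26), b=43^1·(≡36) mod 43; (26|43)=-1, (36|43)=+1; (−1)^{1·1·21}·(-1)^1·(+1)^1 = +1.
v=47: a=47^3·(≡30), b=47^1·(≡29) mod 47; (30|47)=-1, (29|47)=-1; (−1)^{3·1·23}·(-1)^1·(-1)^3 = -1.
|Ram(40850473, 4805938)| = 2, even; anisotropic at {41, 47}.

[41, 47]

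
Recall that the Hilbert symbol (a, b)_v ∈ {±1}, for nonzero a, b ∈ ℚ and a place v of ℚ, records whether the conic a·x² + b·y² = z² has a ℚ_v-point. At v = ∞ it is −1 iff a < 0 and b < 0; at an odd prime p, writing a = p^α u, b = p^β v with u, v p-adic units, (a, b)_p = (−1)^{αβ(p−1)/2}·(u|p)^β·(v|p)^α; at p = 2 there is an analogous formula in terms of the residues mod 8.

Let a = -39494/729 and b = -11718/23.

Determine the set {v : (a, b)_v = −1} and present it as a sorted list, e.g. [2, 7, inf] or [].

(a, b) ≡ (-806, -29946) mod (ℚ^×)²; places V = {2, 3, 7, 13, 23, 31, ∞}.
(a,b)_∞: sgn(-806)=−, sgn(-29946)=−, so -1.
(a,b)_7: α=2, u≡6; β=1, v≡3 (mod 7); (6|7)=-1, (3|7)=-1; sign (−1)^0·-1^1·-1^2 = -1.
(a,b)_2: α=1, β=1; u≡5, v≡3 (mod 8); ε(u)ε(v)=0·1, αω(v)=1·1, βω(u)=1·1; sum ≡ 0  ⇒  +1.
(a,b)_13: α=1, u≡4; β=0, v≡6 (mod 13); (4|13)=+1, (6|13)=-1; sign (−1)^0·+1^0·-1^1 = -1.
(a,b)_31: α=1, u≡25; β=1, v≡24 (mod 31); (25|31)=+1, (24|31)=-1; sign (−1)^1·+1^1·-1^1 = +1.
(a,b)_3: α=-6, u≡1; β=3, v≡2 (mod 3); (1|3)=+1, (2|3)=-1; sign (−1)^0·+1^3·-1^-6 = +1.
(a,b)_23: α=0, u≡7; β=-1, v≡12 (mod 23); (7|23)=-1, (12|23)=+1; sign (−1)^0·-1^-1·+1^0 = -1.
|Ram(-806, -29946)| = 4, even; anisotropic at {7, 13, 23, ∞}.

[7, 13, 23, inf]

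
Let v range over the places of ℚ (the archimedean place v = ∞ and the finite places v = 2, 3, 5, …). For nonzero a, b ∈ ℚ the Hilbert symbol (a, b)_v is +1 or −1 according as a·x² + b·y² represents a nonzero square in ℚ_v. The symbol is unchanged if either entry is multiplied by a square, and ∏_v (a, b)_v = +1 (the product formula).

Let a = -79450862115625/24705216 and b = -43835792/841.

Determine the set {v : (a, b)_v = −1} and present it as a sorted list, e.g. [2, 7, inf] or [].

[5, 17, 23, inf]

Mod squares: a ≡ -692835, b ≡ -55913. Check v ∈ {∞, 2, 3, 5, 7, 11, 13, 17, 19, 23, 29}.
v=13: a=13^1·(≡8), b=13^1·(≡11) mod 13; (8|13)=-1, (11|13)=-1; (−1)^{1·1·6}·(-1)^1·(-1)^1 = +1.
v=5: a=5^5·(≡3), b=5^0·(≡3) mod 5; (3|5)=-1, (3|5)=-1; (−1)^{5·0·2}·(-1)^0·(-1)^5 = -1.
v=23: a=23^2·(≡7), b=23^1·(≡17) mod 23; (7|23)=-1, (17|23)=-1; (−1)^{2·1·11}·(-1)^1·(-1)^2 = -1.
v=19: a=19^3·(≡12), b=19^0·(≡4) mod 19; (12|19)=-1, (4|19)=+1; (−1)^{3·0·9}·(-1)^0·(+1)^3 = +1.
v=∞: -692835 < 0 and -55913 < 0  ⇒  (a,b)_∞ = -1.
v=29: a=29^-2·(≡23), b=29^-2·(≡28) mod 29; (23|29)=+1, (28|29)=+1; (−1)^{-2·-2·14}·(+1)^-2·(+1)^-2 = +1.
v=17: a=17^-1·(≡14), b=17^1·(≡15) mod 17; (14|17)=-1, (15|17)=+1; (−1)^{-1·1·8}·(-1)^1·(+1)^-1 = -1.
v=2: v_2(a)=-6, v_2(b)=4; units ≡ 5, 7 (mod 8); ε·ε+αω+βω = 0·1+-6·0+4·1 ≡ 0  ⇒  (a,b)_2 = +1.
v=3: a=3^-3·(≡1), b=3^0·(≡1) mod 3; (1|3)=+1, (1|3)=+1; (−1)^{-3·0·1}·(+1)^0·(+1)^-3 = +1.
v=11: a=11^1·(≡9), b=11^1·(≡6) mod 11; (9|11)=+1, (6|11)=-1; (−1)^{1·1·5}·(+1)^1·(-1)^1 = +1.
v=7: a=7^2·(≡2), b=7^2·(≡6) mod 7; (2|7)=+1, (6|7)=-1; (−1)^{2·2·3}·(+1)^2·(-1)^2 = +1.
|Ram(-692835, -55913)| = 4, even; anisotropic at {5, 17, 23, ∞}.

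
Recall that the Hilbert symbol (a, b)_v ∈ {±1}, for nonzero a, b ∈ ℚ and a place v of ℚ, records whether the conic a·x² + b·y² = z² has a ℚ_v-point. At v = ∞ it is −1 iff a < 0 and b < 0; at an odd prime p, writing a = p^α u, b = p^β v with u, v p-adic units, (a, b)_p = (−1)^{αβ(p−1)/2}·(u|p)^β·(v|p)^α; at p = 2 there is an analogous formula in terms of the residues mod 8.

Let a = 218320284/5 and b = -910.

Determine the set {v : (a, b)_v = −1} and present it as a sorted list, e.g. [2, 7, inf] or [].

[2, 3, 5, 7]

(a, b) ≡ (195, -910) mod (ℚ^×)²; places V = {2, 3, 5, 7, 13, ∞}.
(a,b)_5: α=-1, u≡4; β=1, v≡3 (mod 5); (4|5)=+1, (3|5)=-1; sign (−1)^0·+1^1·-1^-1 = -1.
(a,b)_3: α=1, u≡2; β=0, v≡2 (mod 3); (2|3)=-1, (2|3)=-1; sign (−1)^0·-1^0·-1^1 = -1.
(a,b)_2: α=2, β=1; u≡3, v≡1 (mod 8); ε(u)ε(v)=1·0, αω(v)=2·0, βω(u)=1·1; sum ≡ 1  ⇒  -1.
(a,b)_7: α=2, u≡6; β=1, v≡3 (mod 7); (6|7)=-1, (3|7)=-1; sign (−1)^0·-1^1·-1^2 = -1.
(a,b)_∞: sgn(195)=+, sgn(-910)=−, so +1.
(a,b)_13: α=5, u≡11; β=1, v≡8 (mod 13); (11|13)=-1, (8|13)=-1; sign (−1)^0·-1^1·-1^5 = +1.
(195, -910 / ℚ) ramifies at {2, 3, 5, 7}: a division algebra.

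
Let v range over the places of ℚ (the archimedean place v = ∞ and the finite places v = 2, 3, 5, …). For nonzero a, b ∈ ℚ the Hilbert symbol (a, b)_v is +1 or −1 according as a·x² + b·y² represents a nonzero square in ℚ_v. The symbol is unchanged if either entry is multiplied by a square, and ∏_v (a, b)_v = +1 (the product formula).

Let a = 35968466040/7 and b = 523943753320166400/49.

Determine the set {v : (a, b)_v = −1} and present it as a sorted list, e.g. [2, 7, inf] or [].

[2, 3, 13, 17]

(a, b) ≡ (3570, 221) mod (ℚ^×)²; places V = {2, 3, 5, 7, 13, 17, 19, ∞}.
(a,b)_2: α=3, β=10; u≡1, v≡5 (mod 8); ε(u)ε(v)=0·0, αω(v)=3·1, βω(u)=10·0; sum ≡ 1  ⇒  -1.
(a,b)_17: α=3, u≡14; β=5, v≡13 (mod 17); (14|17)=-1, (13|17)=+1; sign (−1)^0·-1^5·+1^3 = -1.
(a,b)_13: α=2, u≡5; β=3, v≡1 (mod 13); (5|13)=-1, (1|13)=+1; sign (−1)^0·-1^3·+1^2 = -1.
(a,b)_5: α=1, u≡4; β=2, v≡4 (mod 5); (4|5)=+1, (4|5)=+1; sign (−1)^0·+1^2·+1^1 = +1.
(a,b)_19: α=2, u≡11; β=0, v≡2 (mod 19); (11|19)=+1, (2|19)=-1; sign (−1)^0·+1^0·-1^2 = +1.
(a,b)_3: α=1, u≡2; β=8, v≡2 (mod 3); (2|3)=-1, (2|3)=-1; sign (−1)^0·-1^8·-1^1 = -1.
(a,b)_∞: sgn(3570)=+, sgn(221)=+, so +1.
(a,b)_7: α=-1, u≡3; β=-2, v≡4 (mod 7); (3|7)=-1, (4|7)=+1; sign (−1)^0·-1^-2·+1^-1 = +1.
|Ram(3570, 221)| = 4, even; anisotropic at {2, 3, 13, 17}.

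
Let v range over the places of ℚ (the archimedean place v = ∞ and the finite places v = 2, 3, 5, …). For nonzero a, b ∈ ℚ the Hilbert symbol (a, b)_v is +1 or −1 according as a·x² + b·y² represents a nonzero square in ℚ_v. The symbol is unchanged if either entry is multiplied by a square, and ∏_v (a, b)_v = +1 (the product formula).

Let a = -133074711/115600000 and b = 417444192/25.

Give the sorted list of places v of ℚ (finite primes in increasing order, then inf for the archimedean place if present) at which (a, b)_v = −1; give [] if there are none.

(a, b) ≡ (-2310, 22) mod (ℚ^×)²; places V = {2, 3, 5, 7, 11, 17, 23, ∞}.
(a,b)_∞: sgn(-2310)=−, sgn(22)=+, so +1.
(a,b)_2: α=-7, β=5; u≡5, v≡3 (mod 8); ε(u)ε(v)=0·1, αω(v)=-7·1, βω(u)=5·1; sum ≡ 0  ⇒  +1.
(a,b)_23: α=2, u≡8; β=0, v≡17 (mod 23); (8|23)=+1, (17|23)=-1; sign (−1)^0·+1^0·-1^2 = +1.
(a,b)_3: α=3, u≡1; β=4, v≡1 (mod 3); (1|3)=+1, (1|3)=+1; sign (−1)^0·+1^4·+1^3 = +1.
(a,b)_11: α=3, u≡2; β=5, v≡6 (mod 11); (2|11)=-1, (6|11)=-1; sign (−1)^1·-1^5·-1^3 = -1.
(a,b)_5: α=-5, u≡2; β=-2, v≡2 (mod 5); (2|5)=-1, (2|5)=-1; sign (−1)^0·-1^-2·-1^-5 = -1.
(a,b)_17: α=-2, u≡2; β=0, v≡10 (mod 17); (2|17)=+1, (10|17)=-1; sign (−1)^0·+1^0·-1^-2 = +1.
(a,b)_7: α=1, u≡5; β=0, v≡1 (mod 7); (5|7)=-1, (1|7)=+1; sign (−1)^0·-1^0·+1^1 = +1.
Ram(-2310, 22) = {5, 11}; no ℚ_5-point on the conic.

[5, 11]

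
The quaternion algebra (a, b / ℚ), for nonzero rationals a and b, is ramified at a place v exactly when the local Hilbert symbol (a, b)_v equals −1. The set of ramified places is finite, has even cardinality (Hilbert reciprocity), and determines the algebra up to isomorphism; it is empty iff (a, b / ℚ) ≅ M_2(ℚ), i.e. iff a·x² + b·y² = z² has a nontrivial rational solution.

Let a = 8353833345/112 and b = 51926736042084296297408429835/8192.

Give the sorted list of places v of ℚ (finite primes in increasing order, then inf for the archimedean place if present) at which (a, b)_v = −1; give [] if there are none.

[2, 5, 7, 13]

(a, b) ≡ (662935, 323830) mod (ℚ^×)²; places V = {2, 3, 5, 7, 11, 13, 31, 47, 53, ∞}.
(a,b)_13: α=1, u≡9; β=3, v≡2 (mod 13); (9|13)=+1, (2|13)=-1; sign (−1)^0·+1^3·-1^1 = -1.
(a,b)_5: α=1, u≡2; β=1, v≡1 (mod 5); (2|5)=-1, (1|5)=+1; sign (−1)^0·-1^1·+1^1 = -1.
(a,b)_7: α=-1, u≡2; β=4, v≡5 (mod 7); (2|7)=+1, (5|7)=-1; sign (−1)^0·+1^4·-1^-1 = -1.
(a,b)_31: α=1, u≡6; β=4, v≡18 (mod 31); (6|31)=-1, (18|31)=+1; sign (−1)^0·-1^4·+1^1 = +1.
(a,b)_2: α=-4, β=-13; u≡7, v≡3 (mod 8); ε(u)ε(v)=1·1, αω(v)=-4·1, βω(u)=-13·0; sum ≡ 1  ⇒  -1.
(a,b)_3: α=6, u≡1; β=18, v≡1 (mod 3); (1|3)=+1, (1|3)=+1; sign (−1)^0·+1^18·+1^6 = +1.
(a,b)_11: α=2, u≡9; β=0, v≡1 (mod 11); (9|11)=+1, (1|11)=+1; sign (−1)^0·+1^0·+1^2 = +1.
(a,b)_53: α=0, u≡36; β=1, v≡16 (mod 53); (36|53)=+1, (16|53)=+1; sign (−1)^0·+1^1·+1^0 = +1.
(a,b)_∞: sgn(662935)=+, sgn(323830)=+, so +1.
(a,b)_47: α=1, u≡19; β=3, v≡17 (mod 47); (19|47)=-1, (17|47)=+1; sign (−1)^1·-1^3·+1^1 = +1.
Ram(662935, 323830) = {2, 5, 7, 13}; no ℚ_2-point on the conic.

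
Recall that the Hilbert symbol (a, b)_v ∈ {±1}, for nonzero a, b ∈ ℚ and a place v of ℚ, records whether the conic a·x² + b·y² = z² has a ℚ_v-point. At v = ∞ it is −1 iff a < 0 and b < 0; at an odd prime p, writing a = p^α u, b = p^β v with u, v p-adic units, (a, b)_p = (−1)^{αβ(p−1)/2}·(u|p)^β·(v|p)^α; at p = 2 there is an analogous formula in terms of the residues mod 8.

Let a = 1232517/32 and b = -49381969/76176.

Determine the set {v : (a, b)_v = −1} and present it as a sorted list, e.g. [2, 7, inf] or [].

[3, 7, 17, 19]

(a, b) ≡ (14586, -1729) mod (ℚ^×)²; places V = {2, 3, 7, 11, 13, 17, 19, 23, ∞}.
(a,b)_2: α=-5, β=-4; u≡5, v≡7 (mod 8); ε(u)ε(v)=0·1, αω(v)=-5·0, βω(u)=-4·1; sum ≡ 0  ⇒  +1.
(a,b)_11: α=1, u≡10; β=0, v≡1 (mod 11); (10|11)=-1, (1|11)=+1; sign (−1)^0·-1^0·+1^1 = +1.
(a,b)_13: α=3, u≡9; β=5, v≡4 (mod 13); (9|13)=+1, (4|13)=+1; sign (−1)^0·+1^5·+1^3 = +1.
(a,b)_17: α=1, u≡2; β=0, v≡12 (mod 17); (2|17)=+1, (12|17)=-1; sign (−1)^0·+1^0·-1^1 = -1.
(a,b)_3: α=1, u≡2; β=-2, v≡2 (mod 3); (2|3)=-1, (2|3)=-1; sign (−1)^0·-1^-2·-1^1 = -1.
(a,b)_23: α=0, u≡12; β=-2, v≡11 (mod 23); (12|23)=+1, (11|23)=-1; sign (−1)^0·+1^-2·-1^0 = +1.
(a,b)_7: α=0, u≡5; β=1, v≡6 (mod 7); (5|7)=-1, (6|7)=-1; sign (−1)^0·-1^1·-1^0 = -1.
(a,b)_∞: sgn(14586)=+, sgn(-1729)=−, so +1.
(a,b)_19: α=0, u≡18; β=1, v≡7 (mod 19); (18|19)=-1, (7|19)=+1; sign (−1)^0·-1^1·+1^0 = -1.
Ram(14586, -1729) = {3, 7, 17, 19}; no ℚ_3-point on the conic.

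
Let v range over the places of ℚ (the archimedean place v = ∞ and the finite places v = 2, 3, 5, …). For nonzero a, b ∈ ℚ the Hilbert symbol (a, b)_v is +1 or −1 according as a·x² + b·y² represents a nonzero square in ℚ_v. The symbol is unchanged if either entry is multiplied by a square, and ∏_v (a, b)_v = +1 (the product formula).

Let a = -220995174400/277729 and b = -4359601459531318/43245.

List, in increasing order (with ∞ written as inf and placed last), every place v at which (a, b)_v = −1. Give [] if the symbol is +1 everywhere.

[2, 11, 13, inf]

(a, b) ≡ (-91, -110) mod (ℚ^×)²; places V = {2, 3, 5, 7, 11, 13, 17, 31, 41, ∞}.
(a,b)_∞: sgn(-91)=−, sgn(-110)=−, so -1.
(a,b)_2: α=14, β=1; u≡5, v≡1 (mod 8); ε(u)ε(v)=0·0, αω(v)=14·0, βω(u)=1·1; sum ≡ 1  ⇒  -1.
(a,b)_3: α=0, u≡2; β=-2, v≡1 (mod 3); (2|3)=-1, (1|3)=+1; sign (−1)^0·-1^-2·+1^0 = +1.
(a,b)_31: α=-2, u≡20; β=-2, v≡1 (mod 31); (20|31)=+1, (1|31)=+1; sign (−1)^0·+1^-2·+1^-2 = +1.
(a,b)_41: α=0, u≡40; β=2, v≡6 (mod 41); (40|41)=+1, (6|41)=-1; sign (−1)^0·+1^2·-1^0 = +1.
(a,b)_13: α=1, u≡8; β=2, v≡7 (mod 13); (8|13)=-1, (7|13)=-1; sign (−1)^0·-1^2·-1^1 = -1.
(a,b)_5: α=2, u≡1; β=-1, v≡3 (mod 5); (1|5)=+1, (3|5)=-1; sign (−1)^0·+1^-1·-1^2 = +1.
(a,b)_11: α=2, u≡6; β=3, v≡3 (mod 11); (6|11)=-1, (3|11)=+1; sign (−1)^0·-1^3·+1^2 = -1.
(a,b)_17: α=-2, u≡11; β=0, v≡16 (mod 17); (11|17)=-1, (16|17)=+1; sign (−1)^0·-1^0·+1^-2 = +1.
(a,b)_7: α=3, u≡1; β=8, v≡2 (mod 7); (1|7)=+1, (2|7)=+1; sign (−1)^0·+1^8·+1^3 = +1.
(-91, -110 / ℚ) ramifies at {2, 11, 13, ∞}: a division algebra.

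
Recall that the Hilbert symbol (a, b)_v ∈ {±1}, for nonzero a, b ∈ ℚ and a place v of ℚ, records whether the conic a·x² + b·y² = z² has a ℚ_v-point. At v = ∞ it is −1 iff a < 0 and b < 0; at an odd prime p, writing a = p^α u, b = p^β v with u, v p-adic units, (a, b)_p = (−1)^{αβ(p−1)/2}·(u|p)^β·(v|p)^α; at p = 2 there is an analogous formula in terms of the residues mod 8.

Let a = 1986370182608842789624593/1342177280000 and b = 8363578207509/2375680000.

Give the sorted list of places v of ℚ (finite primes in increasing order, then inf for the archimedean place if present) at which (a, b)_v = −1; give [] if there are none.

[29, 37]

(a, b) ≡ (2146, 36482) mod (ℚ^×)²; places V = {2, 3, 5, 7, 13, 17, 19, 29, 37, ∞}.
(a,b)_5: α=-4, u≡1; β=-4, v≡3 (mod 5); (1|5)=+1, (3|5)=-1; sign (−1)^0·+1^-4·-1^-4 = +1.
(a,b)_2: α=-31, β=-17; u≡1, v≡1 (mod 8); ε(u)ε(v)=0·0, αω(v)=-31·0, βω(u)=-17·0; sum ≡ 0  ⇒  +1.
(a,b)_13: α=2, u≡3; β=0, v≡1 (mod 13); (3|13)=+1, (1|13)=+1; sign (−1)^0·+1^0·+1^2 = +1.
(a,b)_19: α=0, u≡12; β=2, v≡10 (mod 19); (12|19)=-1, (10|19)=-1; sign (−1)^0·-1^2·-1^0 = +1.
(a,b)_∞: sgn(2146)=+, sgn(36482)=+, so +1.
(a,b)_7: α=2, u≡4; β=2, v≡3 (mod 7); (4|7)=+1, (3|7)=-1; sign (−1)^0·+1^2·-1^2 = +1.
(a,b)_37: α=3, u≡30; β=1, v≡35 (mod 37); (30|37)=+1, (35|37)=-1; sign (−1)^0·+1^1·-1^3 = -1.
(a,b)_29: α=1, u≡7; β=-1, v≡15 (mod 29); (7|29)=+1, (15|29)=-1; sign (−1)^0·+1^-1·-1^1 = -1.
(a,b)_3: α=4, u≡1; β=2, v≡2 (mod 3); (1|3)=+1, (2|3)=-1; sign (−1)^0·+1^2·-1^4 = +1.
(a,b)_17: α=10, u≡4; β=5, v≡15 (mod 17); (4|17)=+1, (15|17)=+1; sign (−1)^0·+1^5·+1^10 = +1.
Ram(2146, 36482) = {29, 37}; no ℚ_29-point on the conic.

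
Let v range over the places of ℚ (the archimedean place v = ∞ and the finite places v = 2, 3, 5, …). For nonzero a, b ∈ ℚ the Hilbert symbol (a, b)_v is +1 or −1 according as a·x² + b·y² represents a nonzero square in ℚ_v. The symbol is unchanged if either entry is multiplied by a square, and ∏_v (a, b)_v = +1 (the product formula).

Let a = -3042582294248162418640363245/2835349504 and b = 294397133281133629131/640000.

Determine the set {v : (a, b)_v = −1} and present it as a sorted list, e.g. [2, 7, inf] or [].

[2, 7, 11, 31]

(a, b) ≡ (-243318845, 65379) mod (ℚ^×)²; places V = {2, 3, 5, 7, 11, 13, 19, 29, 31, 37, 47, 53, ∞}.
(a,b)_5: α=1, u≡4; β=-4, v≡4 (mod 5); (4|5)=+1, (4|5)=+1; sign (−1)^0·+1^-4·+1^1 = +1.
(a,b)_7: α=5, u≡1; β=4, v≡5 (mod 7); (1|7)=+1, (5|7)=-1; sign (−1)^0·+1^4·-1^5 = -1.
(a,b)_29: α=3, u≡24; β=2, v≡13 (mod 29); (24|29)=+1, (13|29)=+1; sign (−1)^0·+1^2·+1^3 = +1.
(a,b)_31: α=1, u≡7; β=1, v≡4 (mod 31); (7|31)=+1, (4|31)=+1; sign (−1)^1·+1^1·+1^1 = -1.
(a,b)_53: α=2, u≡41; β=2, v≡22 (mod 53); (41|53)=-1, (22|53)=-1; sign (−1)^0·-1^2·-1^2 = +1.
(a,b)_37: α=3, u≡1; β=1, v≡36 (mod 37); (1|37)=+1, (36|37)=+1; sign (−1)^0·+1^1·+1^3 = +1.
(a,b)_2: α=-24, β=-10; u≡3, v≡3 (mod 8); ε(u)ε(v)=1·1, αω(v)=-24·1, βω(u)=-10·1; sum ≡ 1  ⇒  -1.
(a,b)_∞: sgn(-243318845)=−, sgn(65379)=+, so +1.
(a,b)_13: α=-2, u≡10; β=0, v≡6 (mod 13); (10|13)=+1, (6|13)=-1; sign (−1)^0·+1^0·-1^-2 = +1.
(a,b)_3: α=6, u≡1; β=9, v≡1 (mod 3); (1|3)=+1, (1|3)=+1; sign (−1)^0·+1^9·+1^6 = +1.
(a,b)_19: α=1, u≡9; β=1, v≡18 (mod 19); (9|19)=+1, (18|19)=-1; sign (−1)^1·+1^1·-1^1 = +1.
(a,b)_47: α=2, u≡24; β=0, v≡21 (mod 47); (24|47)=+1, (21|47)=+1; sign (−1)^0·+1^0·+1^2 = +1.
(a,b)_11: α=1, u≡1; β=2, v≡2 (mod 11); (1|11)=+1, (2|11)=-1; sign (−1)^0·+1^2·-1^1 = -1.
|Ram(-243318845, 65379)| = 4, even; anisotropic at {2, 7, 11, 31}.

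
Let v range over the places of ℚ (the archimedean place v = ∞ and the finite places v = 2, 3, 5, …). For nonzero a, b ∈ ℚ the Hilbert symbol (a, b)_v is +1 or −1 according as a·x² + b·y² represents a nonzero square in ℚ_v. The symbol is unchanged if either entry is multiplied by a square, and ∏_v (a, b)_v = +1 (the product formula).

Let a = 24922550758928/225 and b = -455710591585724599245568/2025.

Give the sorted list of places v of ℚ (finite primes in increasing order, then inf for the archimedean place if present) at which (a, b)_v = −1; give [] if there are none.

(a, b) ≡ (838457, -1363) mod (ℚ^×)²; places V = {2, 3, 5, 17, 29, 31, 37, 43, 47, ∞}.
(a,b)_37: α=1, u≡8; β=2, v≡20 (mod 37); (8|37)=-1, (20|37)=-1; sign (−1)^0·-1^2·-1^1 = -1.
(a,b)_47: α=2, u≡4; β=3, v≡17 (mod 47); (4|47)=+1, (17|47)=+1; sign (−1)^0·+1^3·+1^2 = +1.
(a,b)_5: α=-2, u≡2; β=-2, v≡2 (mod 5); (2|5)=-1, (2|5)=-1; sign (−1)^0·-1^-2·-1^-2 = +1.
(a,b)_2: α=4, β=8; u≡1, v≡5 (mod 8); ε(u)ε(v)=0·0, αω(v)=4·1, βω(u)=8·0; sum ≡ 0  ⇒  +1.
(a,b)_17: α=1, u≡8; β=2, v≡5 (mod 17); (8|17)=+1, (5|17)=-1; sign (−1)^0·+1^2·-1^1 = -1.
(a,b)_3: α=-2, u≡2; β=-4, v≡2 (mod 3); (2|3)=-1, (2|3)=-1; sign (−1)^0·-1^-4·-1^-2 = +1.
(a,b)_29: α=2, u≡9; β=3, v≡18 (mod 29); (9|29)=+1, (18|29)=-1; sign (−1)^0·+1^3·-1^2 = +1.
(a,b)_43: α=1, u≡33; β=2, v≡17 (mod 43); (33|43)=-1, (17|43)=+1; sign (−1)^0·-1^2·+1^1 = +1.
(a,b)_31: α=1, u≡30; β=2, v≡25 (mod 31); (30|31)=-1, (25|31)=+1; sign (−1)^0·-1^2·+1^1 = +1.
(a,b)_∞: sgn(838457)=+, sgn(-1363)=−, so +1.
Ram(838457, -1363) = {17, 37}; no ℚ_17-point on the conic.

[17, 37]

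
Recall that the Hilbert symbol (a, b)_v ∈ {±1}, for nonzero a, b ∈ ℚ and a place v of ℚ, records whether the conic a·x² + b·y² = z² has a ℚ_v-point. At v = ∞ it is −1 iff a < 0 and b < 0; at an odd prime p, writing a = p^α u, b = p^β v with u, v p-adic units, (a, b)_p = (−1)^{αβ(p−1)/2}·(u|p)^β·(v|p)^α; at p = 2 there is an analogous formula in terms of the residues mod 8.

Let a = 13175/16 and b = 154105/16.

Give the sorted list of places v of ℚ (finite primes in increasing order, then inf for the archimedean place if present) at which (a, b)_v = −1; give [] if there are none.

(a, b) ≡ (527, 3145) mod (ℚ^×)²; places V = {2, 5, 7, 17, 31, 37, ∞}.
(a,b)_∞: sgn(527)=+, sgn(3145)=+, so +1.
(a,b)_7: α=0, u≡4; β=2, v≡1 (mod 7); (4|7)=+1, (1|7)=+1; sign (−1)^0·+1^2·+1^0 = +1.
(a,b)_5: α=2, u≡2; β=1, v≡1 (mod 5); (2|5)=-1, (1|5)=+1; sign (−1)^0·-1^1·+1^2 = -1.
(a,b)_2: α=-4, β=-4; u≡7, v≡1 (mod 8); ε(u)ε(v)=1·0, αω(v)=-4·0, βω(u)=-4·0; sum ≡ 0  ⇒  +1.
(a,b)_17: α=1, u≡7; β=1, v≡13 (mod 17); (7|17)=-1, (13|17)=+1; sign (−1)^0·-1^1·+1^1 = -1.
(a,b)_37: α=0, u≡21; β=1, v≡36 (mod 37); (21|37)=+1, (36|37)=+1; sign (−1)^0·+1^1·+1^0 = +1.
(a,b)_31: α=1, u≡13; β=0, v≡8 (mod 31); (13|31)=-1, (8|31)=+1; sign (−1)^0·-1^0·+1^1 = +1.
Ram(527, 3145) = {5, 17}; no ℚ_5-point on the conic.

[5, 17]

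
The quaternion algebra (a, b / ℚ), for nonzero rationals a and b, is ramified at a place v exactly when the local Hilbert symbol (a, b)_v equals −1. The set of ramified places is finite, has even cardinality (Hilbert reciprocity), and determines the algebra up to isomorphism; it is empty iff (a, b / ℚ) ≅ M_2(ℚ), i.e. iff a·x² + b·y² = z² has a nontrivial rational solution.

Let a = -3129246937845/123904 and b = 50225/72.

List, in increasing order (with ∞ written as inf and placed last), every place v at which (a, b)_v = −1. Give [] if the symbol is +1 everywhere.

(a, b) ≡ (-198645, 82) mod (ℚ^×)²; places V = {2, 3, 5, 7, 11, 17, 19, 41, ∞}.
(a,b)_∞: sgn(-198645)=−, sgn(82)=+, so +1.
(a,b)_5: α=1, u≡4; β=2, v≡2 (mod 5); (4|5)=+1, (2|5)=-1; sign (−1)^0·+1^2·-1^1 = -1.
(a,b)_3: α=9, u≡1; β=-2, v≡1 (mod 3); (1|3)=+1, (1|3)=+1; sign (−1)^0·+1^-2·+1^9 = +1.
(a,b)_41: α=1, u≡22; β=1, v≡21 (mod 41); (22|41)=-1, (21|41)=+1; sign (−1)^0·-1^1·+1^1 = -1.
(a,b)_7: α=4, u≡4; β=2, v≡5 (mod 7); (4|7)=+1, (5|7)=-1; sign (−1)^0·+1^2·-1^4 = +1.
(a,b)_2: α=-10, β=-3; u≡3, v≡1 (mod 8); ε(u)ε(v)=1·0, αω(v)=-10·0, βω(u)=-3·1; sum ≡ 1  ⇒  -1.
(a,b)_19: α=1, u≡15; β=0, v≡17 (mod 19); (15|19)=-1, (17|19)=+1; sign (−1)^0·-1^0·+1^1 = +1.
(a,b)_11: α=-2, u≡5; β=0, v≡9 (mod 11); (5|11)=+1, (9|11)=+1; sign (−1)^0·+1^0·+1^-2 = +1.
(a,b)_17: α=1, u≡3; β=0, v≡6 (mod 17); (3|17)=-1, (6|17)=-1; sign (−1)^0·-1^0·-1^1 = -1.
(-198645, 82 / ℚ) ramifies at {2, 5, 17, 41}: a division algebra.

[2, 5, 17, 41]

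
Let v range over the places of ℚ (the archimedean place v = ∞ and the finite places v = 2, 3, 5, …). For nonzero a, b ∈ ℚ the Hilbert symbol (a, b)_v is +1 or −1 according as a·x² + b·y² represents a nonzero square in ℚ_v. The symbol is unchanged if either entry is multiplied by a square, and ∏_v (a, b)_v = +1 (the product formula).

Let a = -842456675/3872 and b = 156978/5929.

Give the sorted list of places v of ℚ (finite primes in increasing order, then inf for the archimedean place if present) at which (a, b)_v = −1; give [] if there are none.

[2, 3, 17, 19]

(a, b) ≡ (-646, 1938) mod (ℚ^×)²; places V = {2, 3, 5, 7, 11, 17, 19, ∞}.
(a,b)_3: α=0, u≡2; β=5, v≡1 (mod 3); (2|3)=-1, (1|3)=+1; sign (−1)^0·-1^5·+1^0 = -1.
(a,b)_5: α=2, u≡4; β=0, v≡2 (mod 5); (4|5)=+1, (2|5)=-1; sign (−1)^0·+1^0·-1^2 = +1.
(a,b)_19: α=3, u≡7; β=1, v≡16 (mod 19); (7|19)=+1, (16|19)=+1; sign (−1)^1·+1^1·+1^3 = -1.
(a,b)_2: α=-5, β=1; u≡5, v≡1 (mod 8); ε(u)ε(v)=0·0, αω(v)=-5·0, βω(u)=1·1; sum ≡ 1  ⇒  -1.
(a,b)_11: α=-2, u≡5; β=-2, v≡6 (mod 11); (5|11)=+1, (6|11)=-1; sign (−1)^0·+1^-2·-1^-2 = +1.
(a,b)_17: α=3, u≡16; β=1, v≡12 (mod 17); (16|17)=+1, (12|17)=-1; sign (−1)^0·+1^1·-1^3 = -1.
(a,b)_7: α=0, u≡3; β=-2, v≡5 (mod 7); (3|7)=-1, (5|7)=-1; sign (−1)^0·-1^-2·-1^0 = +1.
(a,b)_∞: sgn(-646)=−, sgn(1938)=+, so +1.
(-646, 1938 / ℚ) ramifies at {2, 3, 17, 19}: a division algebra.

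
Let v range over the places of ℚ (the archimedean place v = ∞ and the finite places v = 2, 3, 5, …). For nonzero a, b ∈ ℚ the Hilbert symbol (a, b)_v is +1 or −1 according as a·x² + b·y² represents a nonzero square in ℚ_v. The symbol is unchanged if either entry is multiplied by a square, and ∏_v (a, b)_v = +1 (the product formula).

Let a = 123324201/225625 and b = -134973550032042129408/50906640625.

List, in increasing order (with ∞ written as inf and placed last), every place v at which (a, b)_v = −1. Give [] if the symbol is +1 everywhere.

Mod squares: a ≡ 1001, b ≡ -78. Check v ∈ {∞, 2, 3, 5, 7, 11, 13, 19}.
v=5: a=5^-4·(≡1), b=5^-8·(≡2) mod 5; (1|5)=+1, (2|5)=-1; (−1)^{-4·-8·2}·(+1)^-8·(-1)^-4 = +1.
v=3: a=3^6·(≡2), b=3^11·(≡1) mod 3; (2|3)=-1, (1|3)=+1; (−1)^{6·11·1}·(-1)^11·(+1)^6 = -1.
v=∞: 1001 > 0 and -78 < 0  ⇒  (a,b)_∞ = +1.
v=2: v_2(a)=0, v_2(b)=11; units ≡ 1, 1 (mod 8); ε·ε+αω+βω = 0·0+0·0+11·0 ≡ 0  ⇒  (a,b)_2 = +1.
v=7: a=7^1·(≡3), b=7^2·(≡5) mod 7; (3|7)=-1, (5|7)=-1; (−1)^{1·2·3}·(-1)^2·(-1)^1 = -1.
v=13: a=13^3·(≡9), b=13^7·(≡6) mod 13; (9|13)=+1, (6|13)=-1; (−1)^{3·7·6}·(+1)^7·(-1)^3 = -1.
v=11: a=11^1·(≡9), b=11^2·(≡2) mod 11; (9|11)=+1, (2|11)=-1; (−1)^{1·2·5}·(+1)^2·(-1)^1 = -1.
v=19: a=19^-2·(≡15), b=19^-4·(≡5) mod 19; (15|19)=-1, (5|19)=+1; (−1)^{-2·-4·9}·(-1)^-4·(+1)^-2 = +1.
(1001, -78 / ℚ) ramifies at {3, 7, 11, 13}: a division algebra.

[3, 7, 11, 13]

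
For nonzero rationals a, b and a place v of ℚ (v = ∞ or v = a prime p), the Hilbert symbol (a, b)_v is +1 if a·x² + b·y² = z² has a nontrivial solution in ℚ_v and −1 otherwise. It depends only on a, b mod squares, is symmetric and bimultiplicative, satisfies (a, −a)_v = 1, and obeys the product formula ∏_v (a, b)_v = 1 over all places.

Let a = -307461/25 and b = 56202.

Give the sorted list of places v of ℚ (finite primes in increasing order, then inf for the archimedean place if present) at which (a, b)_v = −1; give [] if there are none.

Mod squares: a ≡ -21, b ≡ 56202. Check v ∈ {∞, 2, 3, 5, 7, 11, 17, 19, 29}.
v=∞: -21 < 0 and 56202 > 0  ⇒  (a,b)_∞ = +1.
v=17: a=17^0·(≡15), b=17^1·(≡8) mod 17; (15|17)=+1, (8|17)=+1; (−1)^{0·1·8}·(+1)^1·(+1)^0 = +1.
v=5: a=5^-2·(≡4), b=5^0·(≡2) mod 5; (4|5)=+1, (2|5)=-1; (−1)^{-2·0·2}·(+1)^0·(-1)^-2 = +1.
v=19: a=19^0·(≡9), b=19^1·(≡13) mod 19; (9|19)=+1, (13|19)=-1; (−1)^{0·1·9}·(+1)^1·(-1)^0 = +1.
v=11: a=11^4·(≡4), b=11^0·(≡3) mod 11; (4|11)=+1, (3|11)=+1; (−1)^{4·0·5}·(+1)^0·(+1)^4 = +1.
v=3: a=3^1·(≡2), b=3^1·(≡2) mod 3; (2|3)=-1, (2|3)=-1; (−1)^{1·1·1}·(-1)^1·(-1)^1 = -1.
v=2: v_2(a)=0, v_2(b)=1; units ≡ 3, 5 (mod 8); ε·ε+αω+βω = 1·0+0·1+1·1 ≡ 1  ⇒  (a,b)_2 = -1.
v=7: a=7^1·(≡4), b=7^0·(≡6) mod 7; (4|7)=+1, (6|7)=-1; (−1)^{1·0·3}·(+1)^0·(-1)^1 = -1.
v=29: a=29^0·(≡8), b=29^1·(≡24) mod 29; (8|29)=-1, (24|29)=+1; (−1)^{0·1·14}·(-1)^1·(+1)^0 = -1.
(-21, 56202 / ℚ) ramifies at {2, 3, 7, 29}: a division algebra.

[2, 3, 7, 29]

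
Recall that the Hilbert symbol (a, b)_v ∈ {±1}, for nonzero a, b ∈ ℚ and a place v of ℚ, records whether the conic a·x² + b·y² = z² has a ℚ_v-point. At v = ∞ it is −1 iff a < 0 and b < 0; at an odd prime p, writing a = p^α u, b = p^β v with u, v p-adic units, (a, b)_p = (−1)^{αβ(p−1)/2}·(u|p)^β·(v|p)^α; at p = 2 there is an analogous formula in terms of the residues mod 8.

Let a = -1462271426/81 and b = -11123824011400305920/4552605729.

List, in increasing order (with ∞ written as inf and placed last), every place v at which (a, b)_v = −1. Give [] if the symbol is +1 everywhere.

(a, b) ≡ (-609026, -3501605) mod (ℚ^×)²; places V = {2, 3, 5, 7, 11, 13, 17, 19, 29, 31, 41, 47, ∞}.
(a,b)_41: α=0, u≡30; β=3, v≡8 (mod 41); (30|41)=-1, (8|41)=+1; sign (−1)^0·-1^3·+1^0 = -1.
(a,b)_3: α=-4, u≡1; β=-8, v≡1 (mod 3); (1|3)=+1, (1|3)=+1; sign (−1)^0·+1^-8·+1^-4 = +1.
(a,b)_2: α=1, β=8; u≡7, v≡3 (mod 8); ε(u)ε(v)=1·1, αω(v)=1·1, βω(u)=8·0; sum ≡ 0  ⇒  +1.
(a,b)_19: α=1, u≡10; β=3, v≡9 (mod 19); (10|19)=-1, (9|19)=+1; sign (−1)^1·-1^3·+1^1 = +1.
(a,b)_47: α=1, u≡21; β=0, v≡12 (mod 47); (21|47)=+1, (12|47)=+1; sign (−1)^0·+1^0·+1^1 = +1.
(a,b)_29: α=0, u≡3; β=1, v≡17 (mod 29); (3|29)=-1, (17|29)=-1; sign (−1)^0·-1^1·-1^0 = -1.
(a,b)_∞: sgn(-609026)=−, sgn(-3501605)=−, so -1.
(a,b)_13: α=0, u≡7; β=2, v≡1 (mod 13); (7|13)=-1, (1|13)=+1; sign (−1)^0·-1^2·+1^0 = +1.
(a,b)_7: α=4, u≡4; β=-4, v≡5 (mod 7); (4|7)=+1, (5|7)=-1; sign (−1)^0·+1^-4·-1^4 = +1.
(a,b)_5: α=0, u≡4; β=1, v≡4 (mod 5); (4|5)=+1, (4|5)=+1; sign (−1)^0·+1^1·+1^0 = +1.
(a,b)_11: α=1, u≡6; β=2, v≡1 (mod 11); (6|11)=-1, (1|11)=+1; sign (−1)^0·-1^2·+1^1 = +1.
(a,b)_31: α=1, u≡1; β=1, v≡10 (mod 31); (1|31)=+1, (10|31)=+1; sign (−1)^1·+1^1·+1^1 = -1.
(a,b)_17: α=0, u≡1; β=-2, v≡1 (mod 17); (1|17)=+1, (1|17)=+1; sign (−1)^0·+1^-2·+1^0 = +1.
|Ram(-609026, -3501605)| = 4, even; anisotropic at {29, 31, 41, ∞}.

[29, 31, 41, inf]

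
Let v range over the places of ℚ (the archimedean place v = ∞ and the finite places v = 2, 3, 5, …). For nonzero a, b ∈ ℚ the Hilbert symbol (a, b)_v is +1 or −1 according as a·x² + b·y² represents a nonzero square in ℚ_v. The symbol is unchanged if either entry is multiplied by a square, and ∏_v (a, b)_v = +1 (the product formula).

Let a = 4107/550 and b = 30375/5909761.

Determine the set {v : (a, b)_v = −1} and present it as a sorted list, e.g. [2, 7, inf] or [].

[]

(a, b) ≡ (66, 15) mod (ℚ^×)²; places V = {2, 3, 5, 11, 13, 17, 37, ∞}.
(a,b)_11: α=-1, u≡8; β=-2, v≡4 (mod 11); (8|11)=-1, (4|11)=+1; sign (−1)^0·-1^-2·+1^-1 = +1.
(a,b)_3: α=1, u≡1; β=5, v≡2 (mod 3); (1|3)=+1, (2|3)=-1; sign (−1)^1·+1^5·-1^1 = +1.
(a,b)_5: α=-2, u≡1; β=3, v≡3 (mod 5); (1|5)=+1, (3|5)=-1; sign (−1)^0·+1^3·-1^-2 = +1.
(a,b)_∞: sgn(66)=+, sgn(15)=+, so +1.
(a,b)_37: α=2, u≡29; β=0, v≡22 (mod 37); (29|37)=-1, (22|37)=-1; sign (−1)^0·-1^0·-1^2 = +1.
(a,b)_17: α=0, u≡13; β=-2, v≡2 (mod 17); (13|17)=+1, (2|17)=+1; sign (−1)^0·+1^-2·+1^0 = +1.
(a,b)_13: α=0, u≡3; β=-2, v≡6 (mod 13); (3|13)=+1, (6|13)=-1; sign (−1)^0·+1^-2·-1^0 = +1.
(a,b)_2: α=-1, β=0; u≡1, v≡7 (mod 8); ε(u)ε(v)=0·1, αω(v)=-1·0, βω(u)=0·0; sum ≡ 0  ⇒  +1.
Ram(a, b) = ∅: the form 66·x² + 15·y² − z² is isotropic over every ℚ_v, so by Hasse–Minkowski it is isotropic over ℚ.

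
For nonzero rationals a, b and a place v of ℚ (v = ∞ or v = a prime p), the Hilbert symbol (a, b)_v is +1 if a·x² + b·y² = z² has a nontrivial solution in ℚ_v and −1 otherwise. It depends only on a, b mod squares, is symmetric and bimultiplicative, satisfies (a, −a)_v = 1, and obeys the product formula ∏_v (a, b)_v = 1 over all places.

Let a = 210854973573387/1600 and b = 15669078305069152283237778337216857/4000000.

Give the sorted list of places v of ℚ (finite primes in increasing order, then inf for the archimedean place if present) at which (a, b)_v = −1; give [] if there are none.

Mod squares: a ≡ 479685723, b ≡ 58497. Check v ∈ {∞, 2, 3, 5, 11, 13, 17, 19, 23, 29, 31, 37}.
v=31: a=31^1·(≡27), b=31^3·(≡6) mod 31; (27|31)=-1, (6|31)=-1; (−1)^{1·3·15}·(-1)^3·(-1)^1 = -1.
v=19: a=19^1·(≡6), b=19^2·(≡15) mod 19; (6|19)=+1, (15|19)=-1; (−1)^{1·2·9}·(+1)^2·(-1)^1 = -1.
v=2: v_2(a)=-6, v_2(b)=-8; units ≡ 3, 1 (mod 8); ε·ε+αω+βω = 1·0+-6·0+-8·1 ≡ 0  ⇒  (a,b)_2 = +1.
v=23: a=23^1·(≡21), b=23^2·(≡8) mod 23; (21|23)=-1, (8|23)=+1; (−1)^{1·2·11}·(-1)^2·(+1)^1 = +1.
v=∞: 479685723 > 0 and 58497 > 0  ⇒  (a,b)_∞ = +1.
v=29: a=29^1·(≡21), b=29^2·(≡16) mod 29; (21|29)=-1, (16|29)=+1; (−1)^{1·2·14}·(-1)^2·(+1)^1 = +1.
v=37: a=37^1·(≡12), b=37^3·(≡34) mod 37; (12|37)=+1, (34|37)=+1; (−1)^{1·3·18}·(+1)^3·(+1)^1 = +1.
v=3: a=3^3·(≡2), b=3^13·(≡2) mod 3; (2|3)=-1, (2|3)=-1; (−1)^{3·13·1}·(-1)^13·(-1)^3 = -1.
v=17: a=17^2·(≡16), b=17^5·(≡3) mod 17; (16|17)=+1, (3|17)=-1; (−1)^{2·5·8}·(+1)^5·(-1)^2 = +1.
v=13: a=13^2·(≡10), b=13^4·(≡4) mod 13; (10|13)=+1, (4|13)=+1; (−1)^{2·4·6}·(+1)^4·(+1)^2 = +1.
v=11: a=11^1·(≡3), b=11^0·(≡10) mod 11; (3|11)=+1, (10|11)=-1; (−1)^{1·0·5}·(+1)^0·(-1)^1 = -1.
v=5: a=5^-2·(≡3), b=5^-6·(≡2) mod 5; (3|5)=-1, (2|5)=-1; (−1)^{-2·-6·2}·(-1)^-6·(-1)^-2 = +1.
(479685723, 58497 / ℚ) ramifies at {3, 11, 19, 31}: a division algebra.

[3, 11, 19, 31]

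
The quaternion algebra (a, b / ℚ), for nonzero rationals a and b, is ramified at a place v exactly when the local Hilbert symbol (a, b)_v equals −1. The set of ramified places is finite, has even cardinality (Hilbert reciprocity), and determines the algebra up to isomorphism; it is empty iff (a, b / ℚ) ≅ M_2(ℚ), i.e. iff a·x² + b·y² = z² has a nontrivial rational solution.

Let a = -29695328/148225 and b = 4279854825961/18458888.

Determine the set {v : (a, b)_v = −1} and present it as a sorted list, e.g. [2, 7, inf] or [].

(a, b) ≡ (-38, 2) mod (ℚ^×)²; places V = {2, 5, 7, 11, 13, 17, 19, 23, 31, 37, ∞}.
(a,b)_17: α=2, u≡15; β=2, v≡2 (mod 17); (15|17)=+1, (2|17)=+1; sign (−1)^0·+1^2·+1^2 = +1.
(a,b)_11: α=-2, u≡2; β=2, v≡2 (mod 11); (2|11)=-1, (2|11)=-1; sign (−1)^0·-1^2·-1^-2 = +1.
(a,b)_19: α=1, u≡11; β=0, v≡2 (mod 19); (11|19)=+1, (2|19)=-1; sign (−1)^0·+1^0·-1^1 = -1.
(a,b)_23: α=0, u≡12; β=2, v≡16 (mod 23); (12|23)=+1, (16|23)=+1; sign (−1)^0·+1^2·+1^0 = +1.
(a,b)_7: α=-2, u≡2; β=-4, v≡4 (mod 7); (2|7)=+1, (4|7)=+1; sign (−1)^0·+1^-4·+1^-2 = +1.
(a,b)_∞: sgn(-38)=−, sgn(2)=+, so +1.
(a,b)_31: α=0, u≡27; β=-2, v≡9 (mod 31); (27|31)=-1, (9|31)=+1; sign (−1)^0·-1^-2·+1^0 = +1.
(a,b)_2: α=5, β=-3; u≡5, v≡1 (mod 8); ε(u)ε(v)=0·0, αω(v)=5·0, βω(u)=-3·1; sum ≡ 1  ⇒  -1.
(a,b)_5: α=-2, u≡3; β=0, v≡2 (mod 5); (3|5)=-1, (2|5)=-1; sign (−1)^0·-1^0·-1^-2 = +1.
(a,b)_37: α=0, u≡7; β=2, v≡15 (mod 37); (7|37)=+1, (15|37)=-1; sign (−1)^0·+1^2·-1^0 = +1.
(a,b)_13: α=2, u≡4; β=2, v≡7 (mod 13); (4|13)=+1, (7|13)=-1; sign (−1)^0·+1^2·-1^2 = +1.
|Ram(-38, 2)| = 2, even; anisotropic at {2, 19}.

[2, 19]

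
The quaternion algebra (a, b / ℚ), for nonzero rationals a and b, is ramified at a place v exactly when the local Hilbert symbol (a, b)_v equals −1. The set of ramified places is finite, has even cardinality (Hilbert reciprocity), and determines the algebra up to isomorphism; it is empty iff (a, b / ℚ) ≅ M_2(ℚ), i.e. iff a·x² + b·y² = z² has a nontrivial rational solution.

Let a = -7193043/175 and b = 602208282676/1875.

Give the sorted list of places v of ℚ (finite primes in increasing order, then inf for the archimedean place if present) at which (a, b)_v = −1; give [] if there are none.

[2, 7, 11, 13]

Mod squares: a ≡ -69069, b ≡ 106743. Check v ∈ {∞, 2, 3, 5, 7, 11, 13, 17, 23}.
v=∞: -69069 < 0 and 106743 > 0  ⇒  (a,b)_∞ = +1.
v=2: v_2(a)=0, v_2(b)=2; units ≡ 3, 7 (mod 8); ε·ε+αω+βω = 1·1+0·0+2·1 ≡ 1  ⇒  (a,b)_2 = -1.
v=11: a=11^1·(≡7), b=11^4·(≡8) mod 11; (7|11)=-1, (8|11)=-1; (−1)^{1·4·5}·(-1)^4·(-1)^1 = -1.
v=7: a=7^-1·(≡6), b=7^1·(≡3) mod 7; (6|7)=-1, (3|7)=-1; (−1)^{-1·1·3}·(-1)^1·(-1)^-1 = -1.
v=17: a=17^0·(≡13), b=17^3·(≡3) mod 17; (13|17)=+1, (3|17)=-1; (−1)^{0·3·8}·(+1)^3·(-1)^0 = +1.
v=5: a=5^-2·(≡1), b=5^-4·(≡2) mod 5; (1|5)=+1, (2|5)=-1; (−1)^{-2·-4·2}·(+1)^-4·(-1)^-2 = +1.
v=23: a=23^1·(≡19), b=23^1·(≡16) mod 23; (19|23)=-1, (16|23)=+1; (−1)^{1·1·11}·(-1)^1·(+1)^1 = +1.
v=3: a=3^7·(≡2), b=3^-1·(≡1) mod 3; (2|3)=-1, (1|3)=+1; (−1)^{7·-1·1}·(-1)^-1·(+1)^7 = +1.
v=13: a=13^1·(≡10), b=13^1·(≡6) mod 13; (10|13)=+1, (6|13)=-1; (−1)^{1·1·6}·(+1)^1·(-1)^1 = -1.
Ram(-69069, 106743) = {2, 7, 11, 13}; no ℚ_2-point on the conic.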